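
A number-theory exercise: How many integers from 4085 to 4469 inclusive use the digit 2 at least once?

155

The integers in [4085, 4469] that use the digit 2 at least once: 4092, 4102, 4112, 4120, 4121, 4122, …, 4452, 4462.
155 qualify.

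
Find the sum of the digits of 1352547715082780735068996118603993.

158

1+3+5+2+5+4+7+7+1+5+0+8+2+7+8+0+7+3+5+0+6+8+9+9+6+1+1+8+6+0+3+9+9+3 = 158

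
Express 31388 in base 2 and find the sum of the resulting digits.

9

31388 in base 2 is 111101010011100.
Digit sum: 1+1+1+1+0+1+0+1+0+0+1+1+1+0+0 = 9.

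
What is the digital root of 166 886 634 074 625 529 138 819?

1

1+6+6+8+8+6+6+3+4+0+7+4+6+2+5+5+2+9+1+3+8+8+1+9 = 118
1+1+8 = 10
1+0 = 1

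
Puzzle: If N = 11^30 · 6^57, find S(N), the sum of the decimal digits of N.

378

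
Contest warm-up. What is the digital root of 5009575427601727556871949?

4

5+0+0+9+5+7+5+4+2+7+6+0+1+7+2+7+5+5+6+8+7+1+9+4+9 = 121
1+2+1 = 4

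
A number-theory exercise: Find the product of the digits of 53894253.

5×3×8×9×4×2×5×3 = 129600

129600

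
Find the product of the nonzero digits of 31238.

144

3×1×2×3×8 = 144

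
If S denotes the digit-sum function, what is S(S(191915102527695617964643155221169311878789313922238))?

First digit sum: 226.
2+2+6 = 10.

10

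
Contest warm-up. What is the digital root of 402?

6

4+0+2 = 6
(Equivalently, 402 mod 9 = 6.)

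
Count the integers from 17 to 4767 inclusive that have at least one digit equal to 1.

2035

The integers in [17, 4767] that have at least one digit equal to 1: 17, 18, 19, 21, 31, 41, …, 4751, 4761.
2035 qualify.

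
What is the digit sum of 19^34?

19^34 = 30034640110980377619945846078500632729311721
Sum of its 44 digits: 172.

172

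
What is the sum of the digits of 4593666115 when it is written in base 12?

4593666115 in base 12 is A824AB717.
Digit sum: 10+8+2+4+10+11+7+1+7 = 60.

60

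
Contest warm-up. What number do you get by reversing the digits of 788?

887

Reversing 788 gives 887.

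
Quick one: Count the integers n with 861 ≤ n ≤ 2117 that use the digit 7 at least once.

324

The integers in [861, 2117] that use the digit 7 at least once: 867, 870, 871, 872, 873, 874, …, 2107, 2117.
324 qualify.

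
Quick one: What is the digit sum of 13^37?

175

13^37 = 164400841185494513395503358052498933338333
Sum of its 42 digits: 175.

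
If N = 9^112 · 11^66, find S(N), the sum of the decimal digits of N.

756

9^112 · 11^66 = 40464881941002121357257947856780444604236041440160014449601536959757616523550825832695362550594637958859317316182512204434112249672484798435094820663015448085057729665167752441
Sum of its 176 digits: 756.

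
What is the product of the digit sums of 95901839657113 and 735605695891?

S(95901839657113) = 9+5+9+0+1+8+3+9+6+5+7+1+1+3 = 67.
S(735605695891) = 7+3+5+6+0+5+6+9+5+8+9+1 = 64.
67 · 64 = 4288.

4288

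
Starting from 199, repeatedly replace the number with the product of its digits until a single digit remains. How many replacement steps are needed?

2

199 → 81 → 8 (2 steps)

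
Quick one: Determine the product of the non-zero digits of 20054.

2×5×4 = 40

40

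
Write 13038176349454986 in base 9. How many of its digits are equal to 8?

13038176349454986 in base 9 is 70283314108673320.
The digit 8 appears 2 times.

2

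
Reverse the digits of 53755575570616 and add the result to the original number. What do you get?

Reverse of 53755575570616 is 61607557555735.
53755575570616 + 61607557555735 = 115363133126351

115363133126351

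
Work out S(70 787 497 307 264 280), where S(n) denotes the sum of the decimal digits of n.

81

7+0+7+8+7+4+9+7+3+0+7+2+6+4+2+8+0 = 81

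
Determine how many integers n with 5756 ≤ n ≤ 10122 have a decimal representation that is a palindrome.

45

The integers in [5756, 10122] that have a decimal representation that is a palindrome: 5775, 5885, 5995, 6006, 6116, 6226, …, 10001, 10101.
45 qualify.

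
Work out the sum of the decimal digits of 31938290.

3+1+9+3+8+2+9+0 = 35

35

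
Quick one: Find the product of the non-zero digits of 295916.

2×9×5×9×1×6 = 4860

4860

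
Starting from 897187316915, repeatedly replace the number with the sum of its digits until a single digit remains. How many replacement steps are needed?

3

897187316915 → 65 → 11 → 2 (3 steps)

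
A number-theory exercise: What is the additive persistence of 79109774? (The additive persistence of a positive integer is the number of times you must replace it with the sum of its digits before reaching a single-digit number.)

2

79109774 → 44 → 8 (2 steps)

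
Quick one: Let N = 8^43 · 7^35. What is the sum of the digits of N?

293

8^43 · 7^35 = 257810642476110033720429779196635544537144734816612657639791070806016
Sum of its 69 digits: 293.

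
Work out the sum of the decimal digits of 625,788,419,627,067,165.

6+2+5+7+8+8+4+1+9+6+2+7+0+6+7+1+6+5 = 90

90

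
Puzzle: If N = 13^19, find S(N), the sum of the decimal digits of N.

85

13^19 = 1461920290375446110677
Sum of its 22 digits: 85.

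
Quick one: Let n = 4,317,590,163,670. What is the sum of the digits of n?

52

4+3+1+7+5+9+0+1+6+3+6+7+0 = 52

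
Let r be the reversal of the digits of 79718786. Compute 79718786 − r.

10936989

Reverse of 79718786 is 68781797.
79718786 − 68781797 = 10936989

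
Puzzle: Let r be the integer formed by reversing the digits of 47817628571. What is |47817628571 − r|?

30234956697

Reverse of 47817628571 is 17582671874.
|47817628571 − 17582671874| = 30234956697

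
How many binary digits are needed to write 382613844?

382613844 in base 2 is 10110110011100011100101010100, which has 29 digits.

29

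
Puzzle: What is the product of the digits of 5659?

1350

5×6×5×9 = 1350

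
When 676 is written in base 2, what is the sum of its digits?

676 in base 2 is 1010100100.
Digit sum: 1+0+1+0+1+0+0+1+0+0 = 4.

4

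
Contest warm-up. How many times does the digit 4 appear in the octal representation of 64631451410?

3

64631451410 in base 8 is 741425327422.
The digit 4 appears 3 times.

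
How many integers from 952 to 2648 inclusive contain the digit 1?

1213

The integers in [952, 2648] that contain the digit 1: 961, 971, 981, 991, 1000, 1001, …, 2631, 2641.
1213 qualify.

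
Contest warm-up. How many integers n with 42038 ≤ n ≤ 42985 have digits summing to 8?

The integers in [42038, 42985] that have digits summing to 8: 42101, 42110, 42200.
3 qualify.

3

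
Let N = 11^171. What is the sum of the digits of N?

800

11^171 = 11971516324028181143971749701549704147559958845716404331377199160901758573318607430532788039815509058554517585620097499558227539322487495317494497222128083603693203327484577760211
Sum of its 179 digits: 800.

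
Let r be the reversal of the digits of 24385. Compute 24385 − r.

Reverse of 24385 is 58342.
24385 − 58342 = -33957

-33957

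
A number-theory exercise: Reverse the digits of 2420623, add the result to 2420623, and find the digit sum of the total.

Reversal of 2420623 is 3260242; 2420623 + 3260242 = 5680865.
Digit sum of 5680865: 5+6+8+0+8+6+5 = 38.

38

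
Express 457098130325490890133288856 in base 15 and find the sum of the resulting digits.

457098130325490890133288856 in base 15 is 6199599B2BEB07929CCB221.
Digit sum: 6+1+9+9+5+9+9+11+2+11+14+11+0+7+9+2+9+12+12+11+2+2+1 = 164.

164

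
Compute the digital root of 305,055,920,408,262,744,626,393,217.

6

3+0+5+0+5+5+9+2+0+4+0+8+2+6+2+7+4+4+6+2+6+3+9+3+2+1+7 = 105
1+0+5 = 6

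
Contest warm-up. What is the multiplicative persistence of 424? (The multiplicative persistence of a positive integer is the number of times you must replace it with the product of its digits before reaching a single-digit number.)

2

424 → 32 → 6 (2 steps)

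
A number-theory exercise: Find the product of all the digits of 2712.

2×7×1×2 = 28

28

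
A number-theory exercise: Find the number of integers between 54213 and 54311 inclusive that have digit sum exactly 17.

7

The integers in [54213, 54311] that have digit sum exactly 17: 54215, 54224, 54233, 54242, 54251, 54260, 54305.
7 qualify.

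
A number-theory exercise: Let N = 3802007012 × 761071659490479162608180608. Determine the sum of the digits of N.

182

3802007012 × 761071659490479162608180608 = 2893599786017278123476190880178423296
Sum of its 37 digits: 182.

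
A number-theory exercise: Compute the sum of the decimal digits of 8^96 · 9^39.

558

8^96 · 9^39 = 8167640601587175921509429299727224693966911294488303108988749152091578882034798428064573111704620972712105295482643162333184
Sum of its 124 digits: 558.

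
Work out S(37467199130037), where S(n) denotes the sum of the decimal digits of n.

60

3+7+4+6+7+1+9+9+1+3+0+0+3+7 = 60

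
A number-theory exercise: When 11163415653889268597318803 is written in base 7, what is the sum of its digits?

11163415653889268597318803 in base 7 is 331611611234610020425552660324.
Digit sum: 3+3+1+6+1+1+6+1+1+2+3+4+6+1+0+0+2+0+4+2+5+5+5+2+6+6+0+3+2+4 = 85.

85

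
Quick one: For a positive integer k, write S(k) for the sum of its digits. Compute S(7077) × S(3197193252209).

1113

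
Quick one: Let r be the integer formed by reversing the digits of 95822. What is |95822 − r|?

Reverse of 95822 is 22859.
|95822 − 22859| = 72963

72963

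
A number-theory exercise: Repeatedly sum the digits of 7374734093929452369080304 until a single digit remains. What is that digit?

3

7+3+7+4+7+3+4+0+9+3+9+2+9+4+5+2+3+6+9+0+8+0+3+0+4 = 111
1+1+1 = 3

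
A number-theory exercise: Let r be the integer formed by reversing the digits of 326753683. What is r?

Reversing 326753683 gives 386357623.

386357623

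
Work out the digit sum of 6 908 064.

33

6+9+0+8+0+6+4 = 33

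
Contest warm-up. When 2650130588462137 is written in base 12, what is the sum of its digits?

2650130588462137 in base 12 is 209291090021621.
Digit sum: 2+0+9+2+9+1+0+9+0+0+2+1+6+2+1 = 44.

44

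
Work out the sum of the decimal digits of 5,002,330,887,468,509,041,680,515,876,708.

5+0+0+2+3+3+0+8+8+7+4+6+8+5+0+9+0+4+1+6+8+0+5+1+5+8+7+6+7+0+8 = 134

134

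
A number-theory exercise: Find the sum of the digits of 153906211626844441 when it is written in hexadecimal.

153906211626844441 in base 16 is 222C8E250BE8119.
Digit sum: 2+2+2+12+8+14+2+5+0+11+14+8+1+1+9 = 91.

91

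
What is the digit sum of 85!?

414

85! = 281710411438055027694947944226061159480056634330574206405101912752560026159795933451040286452340924018275123200000000000000000000
Sum of its 129 digits: 414.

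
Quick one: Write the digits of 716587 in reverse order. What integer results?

Reversing 716587 gives 785617.

785617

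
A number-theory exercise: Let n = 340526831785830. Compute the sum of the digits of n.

3+4+0+5+2+6+8+3+1+7+8+5+8+3+0 = 63

63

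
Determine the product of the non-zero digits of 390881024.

3×9×8×8×1×2×4 = 13824

13824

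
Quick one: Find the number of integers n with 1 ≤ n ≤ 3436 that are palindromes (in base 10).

132

The integers in [1, 3436] that are palindromes (in base 10): 1, 2, 3, 4, 5, 6, …, 3223, 3333.
132 qualify.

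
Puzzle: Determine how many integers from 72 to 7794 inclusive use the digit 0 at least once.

2032

The integers in [72, 7794] that use the digit 0 at least once: 80, 90, 100, 101, 102, 103, …, 7780, 7790.
2032 qualify.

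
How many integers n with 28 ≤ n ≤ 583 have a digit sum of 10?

The integers in [28, 583] that have a digit sum of 10: 28, 37, 46, 55, 64, 73, …, 541, 550.
48 qualify.

48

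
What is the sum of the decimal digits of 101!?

101! = 9425947759838359420851623124482936749562312794702543768327889353416977599316221476503087861591808346911623490003549599583369706302603264000000000000000000000000
Sum of its 160 digits: 639.

639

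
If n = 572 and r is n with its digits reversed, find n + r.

Reverse of 572 is 275.
572 + 275 = 847

847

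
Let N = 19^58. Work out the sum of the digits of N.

352

19^58 = 147132581620420448213882032847979675383852886669516818427458744956737812041
Sum of its 75 digits: 352.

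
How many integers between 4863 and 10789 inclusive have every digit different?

The integers in [4863, 10789] that have every digit different: 4863, 4865, 4867, 4869, 4870, 4871, …, 10786, 10789.
2840 qualify.

2840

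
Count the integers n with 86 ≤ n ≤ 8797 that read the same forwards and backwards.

The integers in [86, 8797] that read the same forwards and backwards: 88, 99, 101, 111, 121, 131, …, 8668, 8778.
170 qualify.

170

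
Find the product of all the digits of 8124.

8×1×2×4 = 64

64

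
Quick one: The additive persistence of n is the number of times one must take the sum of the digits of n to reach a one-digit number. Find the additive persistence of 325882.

3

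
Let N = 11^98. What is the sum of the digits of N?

499

11^98 = 1138893581803493403646143567941292295559035636366815407698055996045866546243992369995050904937673772281
Sum of its 103 digits: 499.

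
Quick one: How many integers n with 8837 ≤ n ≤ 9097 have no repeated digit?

The integers in [8837, 9097] that have no repeated digit: 8901, 8902, 8903, 8904, 8905, 8906, …, 9086, 9087.
112 qualify.

112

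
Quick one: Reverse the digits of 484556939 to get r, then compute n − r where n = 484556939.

Reverse of 484556939 is 939655484.
484556939 − 939655484 = -455098545

-455098545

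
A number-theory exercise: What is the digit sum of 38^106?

763

38^106 = 286458188612479265556694224149720897259718884415568967504216027654417636419449140651403242750883056254908674533564955819962671600225330240884877131671856118140327952384
Sum of its 168 digits: 763.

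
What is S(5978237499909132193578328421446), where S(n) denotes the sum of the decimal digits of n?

5+9+7+8+2+3+7+4+9+9+9+0+9+1+3+2+1+9+3+5+7+8+3+2+8+4+2+1+4+4+6 = 154

154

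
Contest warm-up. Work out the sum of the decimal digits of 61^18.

145

61^18 = 136753052840548005895349735207881
Sum of its 33 digits: 145.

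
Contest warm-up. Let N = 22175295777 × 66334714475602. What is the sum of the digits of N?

22175295777 × 66334714475602 = 1470991913779317800132754
Sum of its 25 digits: 108.

108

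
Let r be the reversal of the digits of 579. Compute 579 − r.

Reverse of 579 is 975.
579 − 975 = -396

-396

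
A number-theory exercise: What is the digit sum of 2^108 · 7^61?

2^108 · 7^61 = 1154037636318596786262977956943877601007038596345234788574696861924790077939402145792
Sum of its 85 digits: 421.

421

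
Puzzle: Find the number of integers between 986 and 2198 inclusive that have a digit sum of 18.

The integers in [986, 2198] that have a digit sum of 18: 990, 1089, 1098, 1179, 1188, 1197, …, 2187, 2196.
71 qualify.

71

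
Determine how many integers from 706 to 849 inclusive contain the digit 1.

The integers in [706, 849] that contain the digit 1: 710, 711, 712, 713, 714, 715, …, 831, 841.
32 qualify.

32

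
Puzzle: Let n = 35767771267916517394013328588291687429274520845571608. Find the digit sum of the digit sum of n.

10

First digit sum: 253.
2+5+3 = 10.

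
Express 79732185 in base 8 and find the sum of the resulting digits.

29

79732185 in base 8 is 460116731.
Digit sum: 4+6+0+1+1+6+7+3+1 = 29.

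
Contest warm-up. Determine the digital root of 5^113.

2

The digital root of n equals n mod 9 (or 9 when 9 | n), so we need 5^113 mod 9.
5^113 ≡ 2 (mod 9), so the digital root is 2.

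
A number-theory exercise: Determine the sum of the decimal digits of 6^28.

6^28 = 6140942214464815497216
Sum of its 22 digits: 90.

90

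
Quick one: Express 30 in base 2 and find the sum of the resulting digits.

30 in base 2 is 11110.
Digit sum: 1+1+1+1+0 = 4.

4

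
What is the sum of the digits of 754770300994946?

7+5+4+7+7+0+3+0+0+9+9+4+9+4+6 = 74

74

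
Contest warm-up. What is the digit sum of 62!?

62! = 31469973260387937525653122354950764088012280797258232192163168247821107200000000000000
Sum of its 86 digits: 306.

306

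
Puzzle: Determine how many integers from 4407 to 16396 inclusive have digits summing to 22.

718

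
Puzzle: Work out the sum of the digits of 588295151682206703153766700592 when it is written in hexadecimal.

207

588295151682206703153766700592 in base 16 is 76CE2580BD3AF4777FDFF9630.
Digit sum: 7+6+12+14+2+5+8+0+11+13+3+10+15+4+7+7+7+15+13+15+15+9+6+3+0 = 207.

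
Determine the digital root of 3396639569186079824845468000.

4

3+3+9+6+6+3+9+5+6+9+1+8+6+0+7+9+8+2+4+8+4+5+4+6+8+0+0+0 = 139
1+3+9 = 13
1+3 = 4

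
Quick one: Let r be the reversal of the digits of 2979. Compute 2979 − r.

Reverse of 2979 is 9792.
2979 − 9792 = -6813

-6813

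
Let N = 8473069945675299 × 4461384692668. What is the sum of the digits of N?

111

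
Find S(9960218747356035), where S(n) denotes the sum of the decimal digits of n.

75

9+9+6+0+2+1+8+7+4+7+3+5+6+0+3+5 = 75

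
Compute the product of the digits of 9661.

324

9×6×6×1 = 324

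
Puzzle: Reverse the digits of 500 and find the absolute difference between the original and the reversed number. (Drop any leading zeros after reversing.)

495

Reverse of 500 is 5.
|500 − 5| = 495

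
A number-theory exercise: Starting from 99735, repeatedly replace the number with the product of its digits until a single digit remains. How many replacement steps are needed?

2

99735 → 8505 → 0 (2 steps)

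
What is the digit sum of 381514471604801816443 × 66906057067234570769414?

161

381514471604801816443 × 66906057067234570769414 = 25525629009166713545307530970101019306674402
Sum of its 44 digits: 161.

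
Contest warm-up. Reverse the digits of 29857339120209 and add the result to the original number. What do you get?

120059532496101

Reverse of 29857339120209 is 90202193375892.
29857339120209 + 90202193375892 = 120059532496101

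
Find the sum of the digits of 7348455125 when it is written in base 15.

53

7348455125 in base 15 is 2D01EA085.
Digit sum: 2+13+0+1+14+10+0+8+5 = 53.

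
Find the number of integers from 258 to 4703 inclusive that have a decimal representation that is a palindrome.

111

The integers in [258, 4703] that have a decimal representation that is a palindrome: 262, 272, 282, 292, 303, 313, …, 4554, 4664.
111 qualify.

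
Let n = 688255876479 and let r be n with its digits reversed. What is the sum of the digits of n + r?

Reversal of 688255876479 is 974678552886; 688255876479 + 974678552886 = 1662934429365.
Digit sum of 1662934429365: 1+6+6+2+9+3+4+4+2+9+3+6+5 = 60.

60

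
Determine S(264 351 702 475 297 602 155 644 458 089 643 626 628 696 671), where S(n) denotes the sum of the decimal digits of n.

2+6+4+3+5+1+7+0+2+4+7+5+2+9+7+6+0+2+1+5+5+6+4+4+4+5+8+0+8+9+6+4+3+6+2+6+6+2+8+6+9+6+6+7+1 = 209

209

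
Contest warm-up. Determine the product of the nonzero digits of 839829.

31104

8×3×9×8×2×9 = 31104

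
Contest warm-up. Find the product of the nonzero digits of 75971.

7×5×9×7×1 = 2205

2205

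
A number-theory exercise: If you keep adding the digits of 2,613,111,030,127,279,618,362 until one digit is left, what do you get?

9

2+6+1+3+1+1+1+0+3+0+1+2+7+2+7+9+6+1+8+3+6+2 = 72
7+2 = 9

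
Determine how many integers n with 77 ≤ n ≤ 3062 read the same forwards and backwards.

The integers in [77, 3062] that read the same forwards and backwards: 77, 88, 99, 101, 111, 121, …, 2992, 3003.
114 qualify.

114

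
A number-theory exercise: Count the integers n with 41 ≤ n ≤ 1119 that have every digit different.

757

The integers in [41, 1119] that have every digit different: 41, 42, 43, 45, 46, 47, …, 1097, 1098.
757 qualify.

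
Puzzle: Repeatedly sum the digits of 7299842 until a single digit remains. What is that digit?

5

7+2+9+9+8+4+2 = 41
4+1 = 5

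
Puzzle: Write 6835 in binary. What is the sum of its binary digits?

8

6835 in base 2 is 1101010110011.
Digit sum: 1+1+0+1+0+1+0+1+1+0+0+1+1 = 8.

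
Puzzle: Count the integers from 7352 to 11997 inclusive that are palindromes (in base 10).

46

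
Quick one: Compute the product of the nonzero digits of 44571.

4×4×5×7×1 = 560

560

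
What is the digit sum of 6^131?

432

6^131 = 866590253542288183694051531743727863541126937352231440806438030493578436223913165685106824007076806656
Sum of its 102 digits: 432.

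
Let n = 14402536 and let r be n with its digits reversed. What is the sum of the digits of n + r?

Reversal of 14402536 is 63520441; 14402536 + 63520441 = 77922977.
Digit sum of 77922977: 7+7+9+2+2+9+7+7 = 50.

50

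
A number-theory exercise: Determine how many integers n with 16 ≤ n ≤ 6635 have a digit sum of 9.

209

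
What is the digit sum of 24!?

24! = 620448401733239439360000
Sum of its 24 digits: 81.

81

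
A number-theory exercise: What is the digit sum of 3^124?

279

3^124 = 145557834293068928043467566190278008218249525830565939618481
Sum of its 60 digits: 279.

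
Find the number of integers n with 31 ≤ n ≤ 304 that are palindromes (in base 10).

28

The integers in [31, 304] that are palindromes (in base 10): 33, 44, 55, 66, 77, 88, …, 292, 303.
28 qualify.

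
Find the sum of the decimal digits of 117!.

738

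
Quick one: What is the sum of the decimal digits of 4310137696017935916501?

87

4+3+1+0+1+3+7+6+9+6+0+1+7+9+3+5+9+1+6+5+0+1 = 87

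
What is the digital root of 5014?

5+0+1+4 = 10
1+0 = 1

1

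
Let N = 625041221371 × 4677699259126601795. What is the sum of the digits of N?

625041221371 × 4677699259126601795 = 2923754858130713004663560960945
Sum of its 31 digits: 131.

131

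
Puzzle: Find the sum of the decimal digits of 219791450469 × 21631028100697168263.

219791450469 × 21631028100697168263 = 4754315041387928802645723265347
Sum of its 31 digits: 135.

135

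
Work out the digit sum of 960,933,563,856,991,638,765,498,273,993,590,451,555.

210

9+6+0+9+3+3+5+6+3+8+5+6+9+9+1+6+3+8+7+6+5+4+9+8+2+7+3+9+9+3+5+9+0+4+5+1+5+5+5 = 210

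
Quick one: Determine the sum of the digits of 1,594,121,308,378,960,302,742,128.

1+5+9+4+1+2+1+3+0+8+3+7+8+9+6+0+3+0+2+7+4+2+1+2+8 = 96

96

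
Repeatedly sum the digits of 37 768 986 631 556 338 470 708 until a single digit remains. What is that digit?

3

3+7+7+6+8+9+8+6+6+3+1+5+5+6+3+3+8+4+7+0+7+0+8 = 120
1+2+0 = 3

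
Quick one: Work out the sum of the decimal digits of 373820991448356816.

87

3+7+3+8+2+0+9+9+1+4+4+8+3+5+6+8+1+6 = 87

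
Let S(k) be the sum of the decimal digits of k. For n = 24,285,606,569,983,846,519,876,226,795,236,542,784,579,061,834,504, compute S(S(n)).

First digit sum: 251.
2+5+1 = 8.

8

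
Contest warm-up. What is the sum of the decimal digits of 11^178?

11^178 = 233290985735628574771553105603298049722910150779438188710688145549549083518975740480663061638639633476100897013485981010563604515686537966613714558926634949087465684780460966676028753081
Sum of its 186 digits: 871.

871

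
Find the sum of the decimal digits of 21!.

21! = 51090942171709440000
Sum of its 20 digits: 63.

63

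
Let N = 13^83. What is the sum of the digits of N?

13^83 = 286614555192773908454903515714796349532804586806614556377660299844524707381194798580194256597
Sum of its 93 digits: 457.

457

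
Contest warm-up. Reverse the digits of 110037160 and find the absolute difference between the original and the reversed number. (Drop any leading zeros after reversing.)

48307149

Reverse of 110037160 is 61730011.
|110037160 − 61730011| = 48307149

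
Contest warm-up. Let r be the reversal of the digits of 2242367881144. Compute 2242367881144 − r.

-2169519751278

Reverse of 2242367881144 is 4411887632422.
2242367881144 − 4411887632422 = -2169519751278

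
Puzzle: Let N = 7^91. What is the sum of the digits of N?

7^91 = 80153343160247310515380886994816022539378033762994852007501964604841680190743
Sum of its 77 digits: 322.

322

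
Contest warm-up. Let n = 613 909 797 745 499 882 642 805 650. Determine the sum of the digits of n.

143

6+1+3+9+0+9+7+9+7+7+4+5+4+9+9+8+8+2+6+4+2+8+0+5+6+5+0 = 143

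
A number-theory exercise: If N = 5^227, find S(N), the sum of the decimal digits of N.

5^227 = 463650768835927673216466907693454939170945597344723875306629882364697667511953669874664010340401054692042364892000144878381195923111590673215687274932861328125
Sum of its 159 digits: 731.

731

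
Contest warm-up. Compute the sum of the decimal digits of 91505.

20

9+1+5+0+5 = 20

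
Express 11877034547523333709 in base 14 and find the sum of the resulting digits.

11877034547523333709 in base 14 is 564BC003448912B93.
Digit sum: 5+6+4+11+12+0+0+3+4+4+8+9+1+2+11+9+3 = 92.

92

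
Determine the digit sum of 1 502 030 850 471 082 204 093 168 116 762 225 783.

129

1+5+0+2+0+3+0+8+5+0+4+7+1+0+8+2+2+0+4+0+9+3+1+6+8+1+1+6+7+6+2+2+2+5+7+8+3 = 129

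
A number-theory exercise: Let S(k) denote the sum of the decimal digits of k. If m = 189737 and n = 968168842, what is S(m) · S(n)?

1820

S(189737) = 1+8+9+7+3+7 = 35.
S(968168842) = 9+6+8+1+6+8+8+4+2 = 52.
35 · 52 = 1820.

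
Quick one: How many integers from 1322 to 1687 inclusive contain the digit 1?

366

The integers in [1322, 1687] that contain the digit 1: 1322, 1323, 1324, 1325, 1326, 1327, …, 1686, 1687.
366 qualify.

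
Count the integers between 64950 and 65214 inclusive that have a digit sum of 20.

20

The integers in [64950, 65214] that have a digit sum of 20: 65009, 65018, 65027, 65036, 65045, 65054, …, 65180, 65207.
20 qualify.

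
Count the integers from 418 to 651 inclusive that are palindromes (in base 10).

23

The integers in [418, 651] that are palindromes (in base 10): 424, 434, 444, 454, 464, 474, …, 636, 646.
23 qualify.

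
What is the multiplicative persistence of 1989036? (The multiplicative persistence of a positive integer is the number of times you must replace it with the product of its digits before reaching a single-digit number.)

1989036 → 0 (1 step)

1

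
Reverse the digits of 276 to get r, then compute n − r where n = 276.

-396

Reverse of 276 is 672.
276 − 672 = -396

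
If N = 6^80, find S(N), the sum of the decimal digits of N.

6^80 = 178689910246017054531432477289437798228285773001601743140683776
Sum of its 63 digits: 279.

279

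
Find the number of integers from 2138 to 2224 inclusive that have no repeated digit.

The integers in [2138, 2224] that have no repeated digit: 2138, 2139, 2140, 2143, 2145, 2146, …, 2197, 2198.
44 qualify.

44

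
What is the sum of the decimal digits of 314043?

3+1+4+0+4+3 = 15

15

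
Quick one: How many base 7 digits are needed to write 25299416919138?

16

25299416919138 in base 7 is 5220552064425255, which has 16 digits.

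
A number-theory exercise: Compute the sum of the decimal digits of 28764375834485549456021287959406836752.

2+8+7+6+4+3+7+5+8+3+4+4+8+5+5+4+9+4+5+6+0+2+1+2+8+7+9+5+9+4+0+6+8+3+6+7+5+2 = 191

191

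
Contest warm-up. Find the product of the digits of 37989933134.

13226976

3×7×9×8×9×9×3×3×1×3×4 = 13226976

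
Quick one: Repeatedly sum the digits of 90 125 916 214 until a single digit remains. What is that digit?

4

9+0+1+2+5+9+1+6+2+1+4 = 40
4+0 = 4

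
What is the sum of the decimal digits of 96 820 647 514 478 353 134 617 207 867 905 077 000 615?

9+6+8+2+0+6+4+7+5+1+4+4+7+8+3+5+3+1+3+4+6+1+7+2+0+7+8+6+7+9+0+5+0+7+7+0+0+0+6+1+5 = 174

174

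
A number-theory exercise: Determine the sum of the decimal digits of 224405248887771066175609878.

2+2+4+4+0+5+2+4+8+8+8+7+7+7+1+0+6+6+1+7+5+6+0+9+8+7+8 = 132

132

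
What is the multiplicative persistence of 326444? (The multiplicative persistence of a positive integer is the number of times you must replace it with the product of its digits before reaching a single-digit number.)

2

326444 → 2304 → 0 (2 steps)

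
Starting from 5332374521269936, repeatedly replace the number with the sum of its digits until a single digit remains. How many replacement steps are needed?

2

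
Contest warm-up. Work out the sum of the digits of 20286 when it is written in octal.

20286 in base 8 is 47476.
Digit sum: 4+7+4+7+6 = 28.

28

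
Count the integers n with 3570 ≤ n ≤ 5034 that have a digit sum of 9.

26

The integers in [3570, 5034] that have a digit sum of 9: 3600, 4005, 4014, 4023, 4032, 4041, …, 5022, 5031.
26 qualify.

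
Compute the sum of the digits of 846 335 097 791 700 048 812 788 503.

8+4+6+3+3+5+0+9+7+7+9+1+7+0+0+0+4+8+8+1+2+7+8+8+5+0+3 = 123

123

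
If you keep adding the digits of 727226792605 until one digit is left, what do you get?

7+2+7+2+2+6+7+9+2+6+0+5 = 55
5+5 = 10
1+0 = 1

1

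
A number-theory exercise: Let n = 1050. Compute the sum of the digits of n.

1+0+5+0 = 6

6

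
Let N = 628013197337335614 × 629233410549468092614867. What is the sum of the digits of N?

198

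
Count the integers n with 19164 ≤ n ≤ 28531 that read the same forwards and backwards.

94

The integers in [19164, 28531] that read the same forwards and backwards: 19191, 19291, 19391, 19491, 19591, 19691, …, 28382, 28482.
94 qualify.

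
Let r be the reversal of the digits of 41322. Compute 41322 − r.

19008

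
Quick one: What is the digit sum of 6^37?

135

6^37 = 61886548790943213277031694336
Sum of its 29 digits: 135.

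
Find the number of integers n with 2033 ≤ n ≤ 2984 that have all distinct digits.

The integers in [2033, 2984] that have all distinct digits: 2034, 2035, 2036, 2037, 2038, 2039, …, 2983, 2984.
493 qualify.

493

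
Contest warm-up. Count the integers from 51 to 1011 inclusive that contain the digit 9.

267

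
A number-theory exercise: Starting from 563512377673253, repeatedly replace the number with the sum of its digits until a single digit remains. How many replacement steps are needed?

3

563512377673253 → 65 → 11 → 2 (3 steps)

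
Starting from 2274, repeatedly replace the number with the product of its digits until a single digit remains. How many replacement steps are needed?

2274 → 112 → 2 (2 steps)

2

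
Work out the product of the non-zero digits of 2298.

288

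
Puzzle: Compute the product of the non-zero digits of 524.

40

5×2×4 = 40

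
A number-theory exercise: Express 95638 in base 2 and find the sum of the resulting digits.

10

95638 in base 2 is 10111010110010110.
Digit sum: 1+0+1+1+1+0+1+0+1+1+0+0+1+0+1+1+0 = 10.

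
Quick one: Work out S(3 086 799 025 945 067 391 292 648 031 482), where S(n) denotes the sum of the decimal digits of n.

142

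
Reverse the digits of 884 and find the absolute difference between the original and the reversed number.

396

Reverse of 884 is 488.
|884 − 488| = 396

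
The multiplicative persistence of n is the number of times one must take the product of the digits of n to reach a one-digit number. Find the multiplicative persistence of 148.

2

148 → 32 → 6 (2 steps)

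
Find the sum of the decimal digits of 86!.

86! = 24227095383672732381765523203441259715284870552429381750838764496720162249742450276789464634901319465571660595200000000000000000000
Sum of its 131 digits: 495.

495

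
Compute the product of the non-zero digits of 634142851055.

6×3×4×1×4×2×8×5×1×5×5 = 576000

576000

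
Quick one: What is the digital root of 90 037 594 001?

9+0+0+3+7+5+9+4+0+0+1 = 38
3+8 = 11
1+1 = 2

2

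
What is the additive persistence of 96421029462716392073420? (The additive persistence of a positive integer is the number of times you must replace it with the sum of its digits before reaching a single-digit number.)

3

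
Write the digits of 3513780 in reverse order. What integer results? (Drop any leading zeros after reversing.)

Reversing 3513780 gives 873153.

873153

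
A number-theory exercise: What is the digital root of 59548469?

5+9+5+4+8+4+6+9 = 50
5+0 = 5

5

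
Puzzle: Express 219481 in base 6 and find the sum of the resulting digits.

16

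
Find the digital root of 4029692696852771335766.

5

4+0+2+9+6+9+2+6+9+6+8+5+2+7+7+1+3+3+5+7+6+6 = 113
1+1+3 = 5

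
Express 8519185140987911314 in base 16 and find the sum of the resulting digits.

139

8519185140987911314 in base 16 is 763A39BFC85EDC92.
Digit sum: 7+6+3+10+3+9+11+15+12+8+5+14+13+12+9+2 = 139.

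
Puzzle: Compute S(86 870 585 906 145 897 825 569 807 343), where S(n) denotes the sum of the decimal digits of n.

8+6+8+7+0+5+8+5+9+0+6+1+4+5+8+9+7+8+2+5+5+6+9+8+0+7+3+4+3 = 156

156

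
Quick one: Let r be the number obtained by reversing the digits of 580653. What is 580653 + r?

Reverse of 580653 is 356085.
580653 + 356085 = 936738

936738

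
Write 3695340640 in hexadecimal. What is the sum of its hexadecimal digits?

3695340640 in base 16 is DC426C60.
Digit sum: 13+12+4+2+6+12+6+0 = 55.

55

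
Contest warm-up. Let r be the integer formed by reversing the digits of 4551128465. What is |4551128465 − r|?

Reverse of 4551128465 is 5648211554.
|4551128465 − 5648211554| = 1097083089

1097083089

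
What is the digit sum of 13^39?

199

13^39 = 27783742160348572763840067510872319734178277
Sum of its 44 digits: 199.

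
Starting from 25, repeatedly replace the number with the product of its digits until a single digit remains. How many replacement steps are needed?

2

25 → 10 → 0 (2 steps)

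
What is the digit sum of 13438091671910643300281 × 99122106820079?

160

13438091671910643300281 × 99122106820079 = 1332011958161140787947451558837142199
Sum of its 37 digits: 160.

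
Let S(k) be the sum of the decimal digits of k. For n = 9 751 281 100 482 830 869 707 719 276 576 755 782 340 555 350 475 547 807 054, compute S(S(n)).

First digit sum: 266.
2+6+6 = 14.

14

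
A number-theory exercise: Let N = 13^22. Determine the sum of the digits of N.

13^22 = 3211838877954855105157369
Sum of its 25 digits: 121.

121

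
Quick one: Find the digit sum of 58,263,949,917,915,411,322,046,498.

122

5+8+2+6+3+9+4+9+9+1+7+9+1+5+4+1+1+3+2+2+0+4+6+4+9+8 = 122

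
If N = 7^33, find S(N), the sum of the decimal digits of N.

7^33 = 7730993719707444524137094407
Sum of its 28 digits: 127.

127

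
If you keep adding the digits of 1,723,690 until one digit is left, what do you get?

1+7+2+3+6+9+0 = 28
2+8 = 10
1+0 = 1

1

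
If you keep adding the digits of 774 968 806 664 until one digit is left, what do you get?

7+7+4+9+6+8+8+0+6+6+6+4 = 71
7+1 = 8

8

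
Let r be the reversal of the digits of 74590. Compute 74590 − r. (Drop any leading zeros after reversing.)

Reverse of 74590 is 9547.
74590 − 9547 = 65043

65043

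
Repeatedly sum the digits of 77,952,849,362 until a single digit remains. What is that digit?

8

7+7+9+5+2+8+4+9+3+6+2 = 62
6+2 = 8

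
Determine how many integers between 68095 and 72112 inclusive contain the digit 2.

The integers in [68095, 72112] that contain the digit 2: 68102, 68112, 68120, 68121, 68122, 68123, …, 72111, 72112.
1178 qualify.

1178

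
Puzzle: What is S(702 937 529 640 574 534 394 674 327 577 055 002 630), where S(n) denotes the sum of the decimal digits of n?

167

7+0+2+9+3+7+5+2+9+6+4+0+5+7+4+5+3+4+3+9+4+6+7+4+3+2+7+5+7+7+0+5+5+0+0+2+6+3+0 = 167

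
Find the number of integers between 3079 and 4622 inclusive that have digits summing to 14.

The integers in [3079, 4622] that have digits summing to 14: 3083, 3092, 3119, 3128, 3137, 3146, …, 4613, 4622.
115 qualify.

115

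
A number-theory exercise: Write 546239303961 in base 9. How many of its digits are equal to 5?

546239303961 in base 9 is 1835840551656.
The digit 5 appears 4 times.

4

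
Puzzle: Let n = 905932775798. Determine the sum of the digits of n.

71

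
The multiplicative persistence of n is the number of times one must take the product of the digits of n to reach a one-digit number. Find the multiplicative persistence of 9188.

3

9188 → 576 → 210 → 0 (3 steps)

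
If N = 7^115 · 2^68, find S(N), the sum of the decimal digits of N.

7^115 · 2^68 = 4532254687284042803249673207559482635250445801246803656939307697269657959814850743207571347012553752392665433487966208
Sum of its 118 digits: 541.

541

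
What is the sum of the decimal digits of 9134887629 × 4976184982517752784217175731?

9134887629 × 4976184982517752784217175731 = 45456890636417001181425785034430931799
Sum of its 38 digits: 162.

162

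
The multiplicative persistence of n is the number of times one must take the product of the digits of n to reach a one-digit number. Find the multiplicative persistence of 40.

1

40 → 0 (1 step)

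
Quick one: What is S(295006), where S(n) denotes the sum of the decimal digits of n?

2+9+5+0+0+6 = 22

22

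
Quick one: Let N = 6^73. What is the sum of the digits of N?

252

6^73 = 638324153542299148846280854514738362441007133779155746816
Sum of its 57 digits: 252.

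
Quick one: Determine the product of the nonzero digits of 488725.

17920

4×8×8×7×2×5 = 17920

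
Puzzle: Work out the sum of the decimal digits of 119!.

774

119! = 55745857612076058813234317117419771556272886109483581752463927935846946310374691578057284710599874844234646982443450754604453404911734348832487342619913750049708004343808000000000000000000000000000
Sum of its 197 digits: 774.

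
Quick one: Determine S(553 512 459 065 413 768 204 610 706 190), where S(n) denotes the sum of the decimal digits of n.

115

5+5+3+5+1+2+4+5+9+0+6+5+4+1+3+7+6+8+2+0+4+6+1+0+7+0+6+1+9+0 = 115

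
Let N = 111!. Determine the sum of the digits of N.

111! = 1762952551090244663872161047107075788761409536026565516041574063347346955087248316436555574598462315773196047662837978913145847497199871623320096254145331200000000000000000000000000
Sum of its 181 digits: 693.

693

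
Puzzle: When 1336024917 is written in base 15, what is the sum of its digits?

1336024917 in base 15 is 7C45937C.
Digit sum: 7+12+4+5+9+3+7+12 = 59.

59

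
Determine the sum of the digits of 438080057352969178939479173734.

4+3+8+0+8+0+0+5+7+3+5+2+9+6+9+1+7+8+9+3+9+4+7+9+1+7+3+7+3+4 = 151

151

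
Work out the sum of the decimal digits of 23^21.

23^21 = 39471584120695485887249589623
Sum of its 29 digits: 152.

152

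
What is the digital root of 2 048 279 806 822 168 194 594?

6

2+0+4+8+2+7+9+8+0+6+8+2+2+1+6+8+1+9+4+5+9+4 = 105
1+0+5 = 6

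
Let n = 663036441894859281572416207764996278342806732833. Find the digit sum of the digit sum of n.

First digit sum: 228.
2+2+8 = 12.

12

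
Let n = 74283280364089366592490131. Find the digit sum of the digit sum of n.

5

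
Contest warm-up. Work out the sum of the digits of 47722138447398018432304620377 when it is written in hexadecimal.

152

47722138447398018432304620377 in base 16 is 9A32D3E504223D61BB6F2359.
Digit sum: 9+10+3+2+13+3+14+5+0+4+2+2+3+13+6+1+11+11+6+15+2+3+5+9 = 152.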